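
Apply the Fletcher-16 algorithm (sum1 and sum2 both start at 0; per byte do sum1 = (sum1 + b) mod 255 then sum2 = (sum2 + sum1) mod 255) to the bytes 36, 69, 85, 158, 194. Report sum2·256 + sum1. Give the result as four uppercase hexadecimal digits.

Running sums (mod 255):
  after byte 0 (36): sum1=36, sum2=36
  after byte 1 (69): sum1=105, sum2=141
  after byte 2 (85): sum1=190, sum2=76
  after byte 3 (158): sum1=93, sum2=169
  after byte 4 (194): sum1=32, sum2=201
Checksum = sum2·256 + sum1 = 201·256 + 32 = 51488 = 0xC920.

C920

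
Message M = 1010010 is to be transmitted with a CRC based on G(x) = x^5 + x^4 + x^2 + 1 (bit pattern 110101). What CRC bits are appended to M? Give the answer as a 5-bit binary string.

01000

Append 5 zeros: 101001000000. Divide by 110101 (XOR where the leading bit is 1):
  pos 0: 101001 XOR 110101 = 011100
  pos 1: 111000 XOR 110101 = 001101
  pos 3: 110100 XOR 110101 = 000001
Remainder (last 5 bits) = 01000. This is the CRC / FCS.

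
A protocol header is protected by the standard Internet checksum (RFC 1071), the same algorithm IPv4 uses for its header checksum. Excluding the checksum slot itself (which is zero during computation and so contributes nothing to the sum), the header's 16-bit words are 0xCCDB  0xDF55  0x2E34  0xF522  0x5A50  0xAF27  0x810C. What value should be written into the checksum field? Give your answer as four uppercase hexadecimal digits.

A5F2

One's-complement addition (fold any carry out of bit 15 back into bit 0):
  0xCCDB + 0xDF55 = 0x1AC30 → wrap carry → 0xAC31
  0xAC31 + 0x2E34 = 0x0DA65
  0xDA65 + 0xF522 = 0x1CF87 → wrap carry → 0xCF88
  0xCF88 + 0x5A50 = 0x129D8 → wrap carry → 0x29D9
  0x29D9 + 0xAF27 = 0x0D900
  0xD900 + 0x810C = 0x15A0C → wrap carry → 0x5A0D
One's-complement sum = 0x5A0D.
Checksum = ~0x5A0D & 0xFFFF = 0xA5F2.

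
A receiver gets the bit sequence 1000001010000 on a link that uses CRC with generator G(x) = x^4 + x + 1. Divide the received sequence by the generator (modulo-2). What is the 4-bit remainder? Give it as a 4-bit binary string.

0000

Modulo-2 division of 1000001010000 by 10011:
  pos 0: 10000 XOR 10011 = 00011
  pos 3: 11010 XOR 10011 = 01001
  pos 4: 10011 XOR 10011 = 00000
Remainder = 0000 (zero — the frame passes the CRC check).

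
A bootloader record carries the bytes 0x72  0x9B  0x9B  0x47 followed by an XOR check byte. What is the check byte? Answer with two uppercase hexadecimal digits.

XOR the bytes together:
  start with 0x72
  0x72 ⊕ 0x9B = 0xE9
  0xE9 ⊕ 0x9B = 0x72
  0x72 ⊕ 0x47 = 0x35

35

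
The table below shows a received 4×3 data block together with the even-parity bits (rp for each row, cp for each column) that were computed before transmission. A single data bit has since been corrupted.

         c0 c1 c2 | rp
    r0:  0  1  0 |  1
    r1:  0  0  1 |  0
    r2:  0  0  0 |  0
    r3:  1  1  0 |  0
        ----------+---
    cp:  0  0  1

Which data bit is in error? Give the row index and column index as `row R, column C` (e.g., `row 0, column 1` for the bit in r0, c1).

Recompute each row's even parity and compare to rp:
  r0: data parity 1, sent rp 1 → ok
  r1: data parity 1, sent rp 0 → mismatch
  r2: data parity 0, sent rp 0 → ok
  r3: data parity 0, sent rp 0 → ok
Recompute each column's even parity and compare to cp:
  c0: data parity 1, sent cp 0 → mismatch
  c1: data parity 0, sent cp 0 → ok
  c2: data parity 1, sent cp 1 → ok
Exactly one row (r1) and one column (c0) fail → the flipped bit is at their intersection.

row 1, column 0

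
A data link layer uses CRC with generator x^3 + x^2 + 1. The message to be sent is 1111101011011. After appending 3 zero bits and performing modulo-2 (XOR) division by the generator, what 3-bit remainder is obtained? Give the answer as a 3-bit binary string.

000

Append 3 zeros: 1111101011011000. Divide by 1101 (XOR where the leading bit is 1):
  pos 0: 1111 XOR 1101 = 0010
  pos 2: 1010 XOR 1101 = 0111
  pos 3: 1111 XOR 1101 = 0010
  pos 5: 1001 XOR 1101 = 0100
  pos 6: 1001 XOR 1101 = 0100
  pos 7: 1000 XOR 1101 = 0101
  pos 8: 1011 XOR 1101 = 0110
  pos 9: 1101 XOR 1101 = 0000
Remainder (last 3 bits) = 000. This is the CRC / FCS.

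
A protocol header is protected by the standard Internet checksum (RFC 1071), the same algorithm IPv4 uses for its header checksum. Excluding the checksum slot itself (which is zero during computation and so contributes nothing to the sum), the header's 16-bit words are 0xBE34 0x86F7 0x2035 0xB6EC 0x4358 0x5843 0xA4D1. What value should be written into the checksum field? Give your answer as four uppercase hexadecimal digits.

A344

One's-complement addition (fold any carry out of bit 15 back into bit 0):
  0xBE34 + 0x86F7 = 0x1452B → wrap carry → 0x452C
  0x452C + 0x2035 = 0x06561
  0x6561 + 0xB6EC = 0x11C4D → wrap carry → 0x1C4E
  0x1C4E + 0x4358 = 0x05FA6
  0x5FA6 + 0x5843 = 0x0B7E9
  0xB7E9 + 0xA4D1 = 0x15CBA → wrap carry → 0x5CBB
One's-complement sum = 0x5CBB.
Checksum = ~0x5CBB & 0xFFFF = 0xA344.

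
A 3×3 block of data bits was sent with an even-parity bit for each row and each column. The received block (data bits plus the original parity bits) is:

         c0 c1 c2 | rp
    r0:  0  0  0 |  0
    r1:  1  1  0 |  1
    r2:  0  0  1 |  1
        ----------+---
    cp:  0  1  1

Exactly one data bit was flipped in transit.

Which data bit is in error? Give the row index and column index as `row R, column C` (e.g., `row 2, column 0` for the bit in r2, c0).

row 1, column 0

Recompute each row's even parity and compare to rp:
  r0: data parity 0, sent rp 0 → ok
  r1: data parity 0, sent rp 1 → mismatch
  r2: data parity 1, sent rp 1 → ok
Recompute each column's even parity and compare to cp:
  c0: data parity 1, sent cp 0 → mismatch
  c1: data parity 1, sent cp 1 → ok
  c2: data parity 1, sent cp 1 → ok
Exactly one row (r1) and one column (c0) fail → the flipped bit is at their intersection.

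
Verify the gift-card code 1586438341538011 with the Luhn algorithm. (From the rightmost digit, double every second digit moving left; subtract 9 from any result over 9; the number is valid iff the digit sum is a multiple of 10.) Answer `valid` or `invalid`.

invalid

From the right, keep odd positions and double even positions (subtract 9 from any doubled value over 9):
  doubled (positions 2,4,...): 2 7 1 8 7 8 7 2 → sum 42
  kept (positions 1,3,...): 1 0 3 1 3 3 6 5 → sum 22
Total = 64.
64 mod 10 = 4, so the number is invalid.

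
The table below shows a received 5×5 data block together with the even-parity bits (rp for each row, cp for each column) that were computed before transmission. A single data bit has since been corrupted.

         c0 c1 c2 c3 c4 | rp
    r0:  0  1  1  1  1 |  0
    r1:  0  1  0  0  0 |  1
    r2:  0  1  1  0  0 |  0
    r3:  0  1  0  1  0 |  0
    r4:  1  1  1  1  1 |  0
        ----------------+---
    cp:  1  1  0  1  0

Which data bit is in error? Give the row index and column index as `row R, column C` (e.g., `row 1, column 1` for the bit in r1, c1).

Recompute each row's even parity and compare to rp:
  r0: data parity 0, sent rp 0 → ok
  r1: data parity 1, sent rp 1 → ok
  r2: data parity 0, sent rp 0 → ok
  r3: data parity 0, sent rp 0 → ok
  r4: data parity 1, sent rp 0 → mismatch
Recompute each column's even parity and compare to cp:
  c0: data parity 1, sent cp 1 → ok
  c1: data parity 1, sent cp 1 → ok
  c2: data parity 1, sent cp 0 → mismatch
  c3: data parity 1, sent cp 1 → ok
  c4: data parity 0, sent cp 0 → ok
Exactly one row (r4) and one column (c2) fail → the flipped bit is at their intersection.

row 4, column 2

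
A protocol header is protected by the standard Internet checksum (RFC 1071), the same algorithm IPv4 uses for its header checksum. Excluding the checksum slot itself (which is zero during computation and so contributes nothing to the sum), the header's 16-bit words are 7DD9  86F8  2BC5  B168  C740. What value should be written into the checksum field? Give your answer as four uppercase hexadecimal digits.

One's-complement addition (fold any carry out of bit 15 back into bit 0):
  0x7DD9 + 0x86F8 = 0x104D1 → wrap carry → 0x04D2
  0x04D2 + 0x2BC5 = 0x03097
  0x3097 + 0xB168 = 0x0E1FF
  0xE1FF + 0xC740 = 0x1A93F → wrap carry → 0xA940
One's-complement sum = 0xA940.
Checksum = ~0xA940 & 0xFFFF = 0x56BF.

56BF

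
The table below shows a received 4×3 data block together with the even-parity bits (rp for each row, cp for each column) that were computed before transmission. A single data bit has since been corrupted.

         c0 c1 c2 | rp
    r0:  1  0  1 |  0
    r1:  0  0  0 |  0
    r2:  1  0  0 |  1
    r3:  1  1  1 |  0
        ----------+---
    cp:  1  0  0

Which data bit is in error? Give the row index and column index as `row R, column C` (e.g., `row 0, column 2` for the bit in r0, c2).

Recompute each row's even parity and compare to rp:
  r0: data parity 0, sent rp 0 → ok
  r1: data parity 0, sent rp 0 → ok
  r2: data parity 1, sent rp 1 → ok
  r3: data parity 1, sent rp 0 → mismatch
Recompute each column's even parity and compare to cp:
  c0: data parity 1, sent cp 1 → ok
  c1: data parity 1, sent cp 0 → mismatch
  c2: data parity 0, sent cp 0 → ok
Exactly one row (r3) and one column (c1) fail → the flipped bit is at their intersection.

row 3, column 1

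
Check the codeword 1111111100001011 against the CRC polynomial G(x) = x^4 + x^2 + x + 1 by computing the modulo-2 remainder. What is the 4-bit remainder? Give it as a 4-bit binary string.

0100

Modulo-2 division of 1111111100001011 by 10111:
  pos 0: 11111 XOR 10111 = 01000
  pos 1: 10001 XOR 10111 = 00110
  pos 3: 11011 XOR 10111 = 01100
  pos 4: 11000 XOR 10111 = 01111
  pos 5: 11110 XOR 10111 = 01001
  pos 6: 10010 XOR 10111 = 00101
  pos 8: 10101 XOR 10111 = 00010
  pos 11: 10011 XOR 10111 = 00100
Remainder = 0100 (nonzero — an error is detected).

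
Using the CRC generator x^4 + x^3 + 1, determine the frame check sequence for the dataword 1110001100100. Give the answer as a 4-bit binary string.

Append 4 zeros: 11100011001000000. Divide by 11001 (XOR where the leading bit is 1):
  pos 0: 11100 XOR 11001 = 00101
  pos 2: 10101 XOR 11001 = 01100
  pos 3: 11001 XOR 11001 = 00000
  pos 10: 10000 XOR 11001 = 01001
  pos 11: 10010 XOR 11001 = 01011
  pos 12: 10110 XOR 11001 = 01111
Remainder (last 4 bits) = 1111. This is the CRC / FCS.

1111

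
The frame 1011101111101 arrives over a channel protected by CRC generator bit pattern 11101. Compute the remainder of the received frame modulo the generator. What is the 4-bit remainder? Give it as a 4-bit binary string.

0000

Modulo-2 division of 1011101111101 by 11101:
  pos 0: 10111 XOR 11101 = 01010
  pos 1: 10100 XOR 11101 = 01001
  pos 2: 10011 XOR 11101 = 01110
  pos 3: 11101 XOR 11101 = 00000
  pos 8: 11101 XOR 11101 = 00000
Remainder = 0000 (zero — the frame passes the CRC check).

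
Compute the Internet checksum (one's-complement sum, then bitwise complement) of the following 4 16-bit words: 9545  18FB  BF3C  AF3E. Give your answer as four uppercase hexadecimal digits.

E343

One's-complement addition (fold any carry out of bit 15 back into bit 0):
  0x9545 + 0x18FB = 0x0AE40
  0xAE40 + 0xBF3C = 0x16D7C → wrap carry → 0x6D7D
  0x6D7D + 0xAF3E = 0x11CBB → wrap carry → 0x1CBC
One's-complement sum = 0x1CBC.
Checksum = ~0x1CBC & 0xFFFF = 0xE343.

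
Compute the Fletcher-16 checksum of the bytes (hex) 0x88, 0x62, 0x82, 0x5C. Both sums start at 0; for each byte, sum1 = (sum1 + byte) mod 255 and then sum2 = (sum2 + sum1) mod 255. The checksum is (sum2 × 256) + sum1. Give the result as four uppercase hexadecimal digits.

AAC9

Running sums (mod 255):
  after byte 0 (0x88): sum1=136, sum2=136
  after byte 1 (0x62): sum1=234, sum2=115
  after byte 2 (0x82): sum1=109, sum2=224
  after byte 3 (0x5C): sum1=201, sum2=170
Checksum = sum2·256 + sum1 = 170·256 + 201 = 43721 = 0xAAC9.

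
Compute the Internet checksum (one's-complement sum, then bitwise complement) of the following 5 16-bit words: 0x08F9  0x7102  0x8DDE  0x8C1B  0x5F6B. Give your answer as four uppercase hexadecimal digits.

One's-complement addition (fold any carry out of bit 15 back into bit 0):
  0x08F9 + 0x7102 = 0x079FB
  0x79FB + 0x8DDE = 0x107D9 → wrap carry → 0x07DA
  0x07DA + 0x8C1B = 0x093F5
  0x93F5 + 0x5F6B = 0x0F360
One's-complement sum = 0xF360.
Checksum = ~0xF360 & 0xFFFF = 0x0C9F.

0C9F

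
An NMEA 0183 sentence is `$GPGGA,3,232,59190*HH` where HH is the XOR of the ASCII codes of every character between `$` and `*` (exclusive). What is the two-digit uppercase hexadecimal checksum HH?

4E

XOR the ASCII codes of the payload characters:
  'G' = 0x47 → acc = 0x47
  'P' = 0x50 → acc = 0x17
  'G' = 0x47 → acc = 0x50
  'G' = 0x47 → acc = 0x17
  'A' = 0x41 → acc = 0x56
  ',' = 0x2C → acc = 0x7A
  '3' = 0x33 → acc = 0x49
  ',' = 0x2C → acc = 0x65
  '2' = 0x32 → acc = 0x57
  '3' = 0x33 → acc = 0x64
  '2' = 0x32 → acc = 0x56
  ',' = 0x2C → acc = 0x7A
  '5' = 0x35 → acc = 0x4F
  '9' = 0x39 → acc = 0x76
  '1' = 0x31 → acc = 0x47
  '9' = 0x39 → acc = 0x7E
  '0' = 0x30 → acc = 0x4E
Checksum = 0x4E.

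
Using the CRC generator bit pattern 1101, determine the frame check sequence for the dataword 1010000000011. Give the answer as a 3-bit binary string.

110

Append 3 zeros: 1010000000011000. Divide by 1101 (XOR where the leading bit is 1):
  pos 0: 1010 XOR 1101 = 0111
  pos 1: 1110 XOR 1101 = 0011
  pos 3: 1100 XOR 1101 = 0001
  pos 6: 1000 XOR 1101 = 0101
  pos 7: 1010 XOR 1101 = 0111
  pos 8: 1111 XOR 1101 = 0010
  pos 10: 1010 XOR 1101 = 0111
  pos 11: 1110 XOR 1101 = 0011
Remainder (last 3 bits) = 110. This is the CRC / FCS.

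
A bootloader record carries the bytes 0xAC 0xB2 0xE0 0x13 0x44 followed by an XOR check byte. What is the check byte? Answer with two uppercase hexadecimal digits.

XOR the bytes together:
  start with 0xAC
  0xAC ⊕ 0xB2 = 0x1E
  0x1E ⊕ 0xE0 = 0xFE
  0xFE ⊕ 0x13 = 0xED
  0xED ⊕ 0x44 = 0xA9

A9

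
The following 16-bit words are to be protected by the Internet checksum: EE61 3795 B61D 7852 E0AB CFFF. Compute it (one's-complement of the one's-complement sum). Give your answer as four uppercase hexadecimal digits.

FAEC

One's-complement addition (fold any carry out of bit 15 back into bit 0):
  0xEE61 + 0x3795 = 0x125F6 → wrap carry → 0x25F7
  0x25F7 + 0xB61D = 0x0DC14
  0xDC14 + 0x7852 = 0x15466 → wrap carry → 0x5467
  0x5467 + 0xE0AB = 0x13512 → wrap carry → 0x3513
  0x3513 + 0xCFFF = 0x10512 → wrap carry → 0x0513
One's-complement sum = 0x0513.
Checksum = ~0x0513 & 0xFFFF = 0xFAEC.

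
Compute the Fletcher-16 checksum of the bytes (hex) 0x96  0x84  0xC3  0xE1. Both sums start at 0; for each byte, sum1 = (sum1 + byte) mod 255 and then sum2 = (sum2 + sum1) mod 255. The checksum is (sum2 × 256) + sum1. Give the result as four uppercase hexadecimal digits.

Running sums (mod 255):
  after byte 0 (0x96): sum1=150, sum2=150
  after byte 1 (0x84): sum1=27, sum2=177
  after byte 2 (0xC3): sum1=222, sum2=144
  after byte 3 (0xE1): sum1=192, sum2=81
Checksum = sum2·256 + sum1 = 81·256 + 192 = 20928 = 0x51C0.

51C0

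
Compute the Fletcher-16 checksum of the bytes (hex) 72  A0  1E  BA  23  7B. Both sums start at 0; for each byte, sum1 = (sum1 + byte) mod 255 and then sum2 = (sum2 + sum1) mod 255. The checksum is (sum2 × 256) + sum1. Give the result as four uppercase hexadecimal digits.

Running sums (mod 255):
  after byte 0 (72): sum1=114, sum2=114
  after byte 1 (A0): sum1=19, sum2=133
  after byte 2 (1E): sum1=49, sum2=182
  after byte 3 (BA): sum1=235, sum2=162
  after byte 4 (23): sum1=15, sum2=177
  after byte 5 (7B): sum1=138, sum2=60
Checksum = sum2·256 + sum1 = 60·256 + 138 = 15498 = 0x3C8A.

3C8A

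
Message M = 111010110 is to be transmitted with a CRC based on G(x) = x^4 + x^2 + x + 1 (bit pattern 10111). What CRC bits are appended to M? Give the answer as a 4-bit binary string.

0110

Append 4 zeros: 1110101100000. Divide by 10111 (XOR where the leading bit is 1):
  pos 0: 11101 XOR 10111 = 01010
  pos 1: 10100 XOR 10111 = 00011
  pos 4: 11110 XOR 10111 = 01001
  pos 5: 10010 XOR 10111 = 00101
  pos 7: 10100 XOR 10111 = 00011
Remainder (last 4 bits) = 0110. This is the CRC / FCS.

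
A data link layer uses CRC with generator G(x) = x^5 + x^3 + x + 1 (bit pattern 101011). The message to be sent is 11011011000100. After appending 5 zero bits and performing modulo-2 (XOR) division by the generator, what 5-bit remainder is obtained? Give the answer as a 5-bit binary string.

Append 5 zeros: 1101101100010000000. Divide by 101011 (XOR where the leading bit is 1):
  pos 0: 110110 XOR 101011 = 011101
  pos 1: 111011 XOR 101011 = 010000
  pos 2: 100001 XOR 101011 = 001010
  pos 4: 101000 XOR 101011 = 000011
  pos 8: 110100 XOR 101011 = 011111
  pos 9: 111110 XOR 101011 = 010101
  pos 10: 101010 XOR 101011 = 000001
Remainder (last 5 bits) = 01000. This is the CRC / FCS.

01000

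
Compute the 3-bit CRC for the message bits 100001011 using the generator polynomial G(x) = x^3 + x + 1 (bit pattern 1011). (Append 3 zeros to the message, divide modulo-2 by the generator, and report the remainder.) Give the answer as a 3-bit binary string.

Append 3 zeros: 100001011000. Divide by 1011 (XOR where the leading bit is 1):
  pos 0: 1000 XOR 1011 = 0011
  pos 2: 1101 XOR 1011 = 0110
  pos 3: 1100 XOR 1011 = 0111
  pos 4: 1111 XOR 1011 = 0100
  pos 5: 1001 XOR 1011 = 0010
  pos 7: 1000 XOR 1011 = 0011
Remainder (last 3 bits) = 110. This is the CRC / FCS.

110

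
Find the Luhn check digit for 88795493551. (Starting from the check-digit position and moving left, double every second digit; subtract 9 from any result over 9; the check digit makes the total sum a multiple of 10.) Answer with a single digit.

Partial digits right→left: 1 5 5 3 9 4 5 9 7 8 8
Double every second digit counting from the check-digit position (so the 1st, 3rd, 5th, ... of the partial from the right).
  doubled (with −9 where >9): 2 1 9 1 5 7 → sum 25
  kept as-is: 5 3 4 9 8 → sum 29
Total = 25 + 29 = 54.
Check digit = (10 − (54 mod 10)) mod 10 = 6.

6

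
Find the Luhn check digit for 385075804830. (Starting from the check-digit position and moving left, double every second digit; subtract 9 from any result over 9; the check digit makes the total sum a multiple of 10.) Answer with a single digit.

Partial digits right→left: 0 3 8 4 0 8 5 7 0 5 8 3
Double every second digit counting from the check-digit position (so the 1st, 3rd, 5th, ... of the partial from the right).
  doubled (with −9 where >9): 0 7 0 1 0 7 → sum 15
  kept as-is: 3 4 8 7 5 3 → sum 30
Total = 15 + 30 = 45.
Check digit = (10 − (45 mod 10)) mod 10 = 5.

5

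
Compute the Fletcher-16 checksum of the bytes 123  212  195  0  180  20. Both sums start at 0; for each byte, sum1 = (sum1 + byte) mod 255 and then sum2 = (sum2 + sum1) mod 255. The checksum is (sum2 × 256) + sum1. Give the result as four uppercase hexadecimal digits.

99DC

Running sums (mod 255):
  after byte 0 (123): sum1=123, sum2=123
  after byte 1 (212): sum1=80, sum2=203
  after byte 2 (195): sum1=20, sum2=223
  after byte 3 (0): sum1=20, sum2=243
  after byte 4 (180): sum1=200, sum2=188
  after byte 5 (20): sum1=220, sum2=153
Checksum = sum2·256 + sum1 = 153·256 + 220 = 39388 = 0x99DC.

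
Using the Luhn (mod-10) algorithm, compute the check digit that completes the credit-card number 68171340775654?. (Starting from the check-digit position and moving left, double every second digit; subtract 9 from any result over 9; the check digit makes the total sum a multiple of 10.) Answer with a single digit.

Partial digits right→left: 4 5 6 5 7 7 0 4 3 1 7 1 8 6
Double every second digit counting from the check-digit position (so the 1st, 3rd, 5th, ... of the partial from the right).
  doubled (with −9 where >9): 8 3 5 0 6 5 7 → sum 34
  kept as-is: 5 5 7 4 1 1 6 → sum 29
Total = 34 + 29 = 63.
Check digit = (10 − (63 mod 10)) mod 10 = 7.

7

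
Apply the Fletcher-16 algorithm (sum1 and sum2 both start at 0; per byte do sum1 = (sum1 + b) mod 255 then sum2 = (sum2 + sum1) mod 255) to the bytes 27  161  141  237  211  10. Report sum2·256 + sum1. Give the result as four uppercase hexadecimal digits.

Running sums (mod 255):
  after byte 0 (27): sum1=27, sum2=27
  after byte 1 (161): sum1=188, sum2=215
  after byte 2 (141): sum1=74, sum2=34
  after byte 3 (237): sum1=56, sum2=90
  after byte 4 (211): sum1=12, sum2=102
  after byte 5 (10): sum1=22, sum2=124
Checksum = sum2·256 + sum1 = 124·256 + 22 = 31766 = 0x7C16.

7C16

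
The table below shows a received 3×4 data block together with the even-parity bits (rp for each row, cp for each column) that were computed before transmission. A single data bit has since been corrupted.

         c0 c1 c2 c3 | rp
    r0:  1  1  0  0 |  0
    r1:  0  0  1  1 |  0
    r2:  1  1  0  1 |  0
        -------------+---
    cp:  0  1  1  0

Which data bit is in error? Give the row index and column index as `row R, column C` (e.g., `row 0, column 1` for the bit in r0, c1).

row 2, column 1

Recompute each row's even parity and compare to rp:
  r0: data parity 0, sent rp 0 → ok
  r1: data parity 0, sent rp 0 → ok
  r2: data parity 1, sent rp 0 → mismatch
Recompute each column's even parity and compare to cp:
  c0: data parity 0, sent cp 0 → ok
  c1: data parity 0, sent cp 1 → mismatch
  c2: data parity 1, sent cp 1 → ok
  c3: data parity 0, sent cp 0 → ok
Exactly one row (r2) and one column (c1) fail → the flipped bit is at their intersection.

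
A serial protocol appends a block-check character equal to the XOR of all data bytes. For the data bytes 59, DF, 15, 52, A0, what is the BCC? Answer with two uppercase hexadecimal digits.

61

XOR the bytes together:
  start with 0x59
  0x59 ⊕ 0xDF = 0x86
  0x86 ⊕ 0x15 = 0x93
  0x93 ⊕ 0x52 = 0xC1
  0xC1 ⊕ 0xA0 = 0x61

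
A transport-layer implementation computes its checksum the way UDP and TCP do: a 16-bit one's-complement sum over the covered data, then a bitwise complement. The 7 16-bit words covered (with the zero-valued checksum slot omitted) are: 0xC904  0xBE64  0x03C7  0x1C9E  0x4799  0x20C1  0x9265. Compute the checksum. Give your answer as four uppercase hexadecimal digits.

One's-complement addition (fold any carry out of bit 15 back into bit 0):
  0xC904 + 0xBE64 = 0x18768 → wrap carry → 0x8769
  0x8769 + 0x03C7 = 0x08B30
  0x8B30 + 0x1C9E = 0x0A7CE
  0xA7CE + 0x4799 = 0x0EF67
  0xEF67 + 0x20C1 = 0x11028 → wrap carry → 0x1029
  0x1029 + 0x9265 = 0x0A28E
One's-complement sum = 0xA28E.
Checksum = ~0xA28E & 0xFFFF = 0x5D71.

5D71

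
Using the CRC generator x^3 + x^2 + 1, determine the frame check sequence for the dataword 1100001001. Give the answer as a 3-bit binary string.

Append 3 zeros: 1100001001000. Divide by 1101 (XOR where the leading bit is 1):
  pos 0: 1100 XOR 1101 = 0001
  pos 3: 1001 XOR 1101 = 0100
  pos 4: 1000 XOR 1101 = 0101
  pos 5: 1010 XOR 1101 = 0111
  pos 6: 1111 XOR 1101 = 0010
  pos 8: 1000 XOR 1101 = 0101
  pos 9: 1010 XOR 1101 = 0111
Remainder (last 3 bits) = 111. This is the CRC / FCS.

111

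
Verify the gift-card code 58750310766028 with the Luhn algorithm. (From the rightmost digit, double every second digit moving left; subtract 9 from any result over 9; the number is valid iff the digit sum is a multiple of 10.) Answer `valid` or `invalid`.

valid

From the right, keep odd positions and double even positions (subtract 9 from any doubled value over 9):
  doubled (positions 2,4,...): 4 3 5 2 0 5 1 → sum 20
  kept (positions 1,3,...): 8 0 6 0 3 5 8 → sum 30
Total = 50.
50 mod 10 = 0, so the number is valid.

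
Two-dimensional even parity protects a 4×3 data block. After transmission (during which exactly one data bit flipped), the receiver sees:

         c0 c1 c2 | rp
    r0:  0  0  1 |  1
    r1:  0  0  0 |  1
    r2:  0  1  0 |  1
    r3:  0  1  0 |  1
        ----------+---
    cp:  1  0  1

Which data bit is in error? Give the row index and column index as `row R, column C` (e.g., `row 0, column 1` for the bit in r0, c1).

row 1, column 0

Recompute each row's even parity and compare to rp:
  r0: data parity 1, sent rp 1 → ok
  r1: data parity 0, sent rp 1 → mismatch
  r2: data parity 1, sent rp 1 → ok
  r3: data parity 1, sent rp 1 → ok
Recompute each column's even parity and compare to cp:
  c0: data parity 0, sent cp 1 → mismatch
  c1: data parity 0, sent cp 0 → ok
  c2: data parity 1, sent cp 1 → ok
Exactly one row (r1) and one column (c0) fail → the flipped bit is at their intersection.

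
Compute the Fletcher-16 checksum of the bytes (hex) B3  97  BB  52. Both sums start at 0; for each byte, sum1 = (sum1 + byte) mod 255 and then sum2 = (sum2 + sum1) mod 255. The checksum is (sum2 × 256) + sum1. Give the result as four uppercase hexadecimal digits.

5F59

Running sums (mod 255):
  after byte 0 (B3): sum1=179, sum2=179
  after byte 1 (97): sum1=75, sum2=254
  after byte 2 (BB): sum1=7, sum2=6
  after byte 3 (52): sum1=89, sum2=95
Checksum = sum2·256 + sum1 = 95·256 + 89 = 24409 = 0x5F59.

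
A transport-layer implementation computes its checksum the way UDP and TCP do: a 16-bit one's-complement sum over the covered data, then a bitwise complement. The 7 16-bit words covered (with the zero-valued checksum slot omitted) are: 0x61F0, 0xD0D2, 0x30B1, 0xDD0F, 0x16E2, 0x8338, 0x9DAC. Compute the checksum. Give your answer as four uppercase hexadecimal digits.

One's-complement addition (fold any carry out of bit 15 back into bit 0):
  0x61F0 + 0xD0D2 = 0x132C2 → wrap carry → 0x32C3
  0x32C3 + 0x30B1 = 0x06374
  0x6374 + 0xDD0F = 0x14083 → wrap carry → 0x4084
  0x4084 + 0x16E2 = 0x05766
  0x5766 + 0x8338 = 0x0DA9E
  0xDA9E + 0x9DAC = 0x1784A → wrap carry → 0x784B
One's-complement sum = 0x784B.
Checksum = ~0x784B & 0xFFFF = 0x87B4.

87B4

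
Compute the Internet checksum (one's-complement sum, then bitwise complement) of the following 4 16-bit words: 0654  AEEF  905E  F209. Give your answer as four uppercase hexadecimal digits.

One's-complement addition (fold any carry out of bit 15 back into bit 0):
  0x0654 + 0xAEEF = 0x0B543
  0xB543 + 0x905E = 0x145A1 → wrap carry → 0x45A2
  0x45A2 + 0xF209 = 0x137AB → wrap carry → 0x37AC
One's-complement sum = 0x37AC.
Checksum = ~0x37AC & 0xFFFF = 0xC853.

C853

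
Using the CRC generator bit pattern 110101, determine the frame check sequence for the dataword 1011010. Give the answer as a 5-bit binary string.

11110

Append 5 zeros: 101101000000. Divide by 110101 (XOR where the leading bit is 1):
  pos 0: 101101 XOR 110101 = 011000
  pos 1: 110000 XOR 110101 = 000101
  pos 4: 101000 XOR 110101 = 011101
  pos 5: 111010 XOR 110101 = 001111
Remainder (last 5 bits) = 11110. This is the CRC / FCS.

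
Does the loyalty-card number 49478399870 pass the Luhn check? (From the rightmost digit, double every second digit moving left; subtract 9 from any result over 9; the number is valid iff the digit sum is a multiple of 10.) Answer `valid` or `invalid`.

From the right, keep odd positions and double even positions (subtract 9 from any doubled value over 9):
  doubled (positions 2,4,...): 5 9 6 5 9 → sum 34
  kept (positions 1,3,...): 0 8 9 8 4 4 → sum 33
Total = 67.
67 mod 10 = 7, so the number is invalid.

invalid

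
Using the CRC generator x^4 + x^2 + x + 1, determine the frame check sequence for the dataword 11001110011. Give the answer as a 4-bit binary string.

Append 4 zeros: 110011100110000. Divide by 10111 (XOR where the leading bit is 1):
  pos 0: 11001 XOR 10111 = 01110
  pos 1: 11101 XOR 10111 = 01010
  pos 2: 10101 XOR 10111 = 00010
  pos 5: 10001 XOR 10111 = 00110
  pos 7: 11010 XOR 10111 = 01101
  pos 8: 11010 XOR 10111 = 01101
  pos 9: 11010 XOR 10111 = 01101
  pos 10: 11010 XOR 10111 = 01101
Remainder (last 4 bits) = 1101. This is the CRC / FCS.

1101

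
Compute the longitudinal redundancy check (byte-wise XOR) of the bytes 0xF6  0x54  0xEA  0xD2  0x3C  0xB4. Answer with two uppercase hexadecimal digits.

12

XOR the bytes together:
  start with 0xF6
  0xF6 ⊕ 0x54 = 0xA2
  0xA2 ⊕ 0xEA = 0x48
  0x48 ⊕ 0xD2 = 0x9A
  0x9A ⊕ 0x3C = 0xA6
  0xA6 ⊕ 0xB4 = 0x12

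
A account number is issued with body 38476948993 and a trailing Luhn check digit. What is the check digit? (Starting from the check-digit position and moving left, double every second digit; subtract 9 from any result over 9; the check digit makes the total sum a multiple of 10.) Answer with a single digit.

9

Partial digits right→left: 3 9 9 8 4 9 6 7 4 8 3
Double every second digit counting from the check-digit position (so the 1st, 3rd, 5th, ... of the partial from the right).
  doubled (with −9 where >9): 6 9 8 3 8 6 → sum 40
  kept as-is: 9 8 9 7 8 → sum 41
Total = 40 + 41 = 81.
Check digit = (10 − (81 mod 10)) mod 10 = 9.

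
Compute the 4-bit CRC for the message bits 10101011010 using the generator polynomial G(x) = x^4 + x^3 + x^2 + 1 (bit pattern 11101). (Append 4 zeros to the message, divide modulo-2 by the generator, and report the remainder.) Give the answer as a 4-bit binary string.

1010

Append 4 zeros: 101010110100000. Divide by 11101 (XOR where the leading bit is 1):
  pos 0: 10101 XOR 11101 = 01000
  pos 1: 10000 XOR 11101 = 01101
  pos 2: 11011 XOR 11101 = 00110
  pos 4: 11010 XOR 11101 = 00111
  pos 6: 11110 XOR 11101 = 00011
  pos 9: 11000 XOR 11101 = 00101
Remainder (last 4 bits) = 1010. This is the CRC / FCS.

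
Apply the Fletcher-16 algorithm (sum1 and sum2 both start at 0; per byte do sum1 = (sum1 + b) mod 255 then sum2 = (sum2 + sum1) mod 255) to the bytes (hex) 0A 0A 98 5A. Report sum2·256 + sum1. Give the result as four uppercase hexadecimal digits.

Running sums (mod 255):
  after byte 0 (0A): sum1=10, sum2=10
  after byte 1 (0A): sum1=20, sum2=30
  after byte 2 (98): sum1=172, sum2=202
  after byte 3 (5A): sum1=7, sum2=209
Checksum = sum2·256 + sum1 = 209·256 + 7 = 53511 = 0xD107.

D107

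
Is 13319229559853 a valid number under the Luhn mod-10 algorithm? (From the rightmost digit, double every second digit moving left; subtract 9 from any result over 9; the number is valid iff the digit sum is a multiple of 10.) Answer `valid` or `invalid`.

invalid

From the right, keep odd positions and double even positions (subtract 9 from any doubled value over 9):
  doubled (positions 2,4,...): 1 9 1 4 9 6 2 → sum 32
  kept (positions 1,3,...): 3 8 5 9 2 1 3 → sum 31
Total = 63.
63 mod 10 = 3, so the number is invalid.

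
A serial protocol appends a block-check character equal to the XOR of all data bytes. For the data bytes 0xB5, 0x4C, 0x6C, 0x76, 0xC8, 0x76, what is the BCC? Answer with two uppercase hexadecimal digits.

XOR the bytes together:
  start with 0xB5
  0xB5 ⊕ 0x4C = 0xF9
  0xF9 ⊕ 0x6C = 0x95
  0x95 ⊕ 0x76 = 0xE3
  0xE3 ⊕ 0xC8 = 0x2B
  0x2B ⊕ 0x76 = 0x5D

5D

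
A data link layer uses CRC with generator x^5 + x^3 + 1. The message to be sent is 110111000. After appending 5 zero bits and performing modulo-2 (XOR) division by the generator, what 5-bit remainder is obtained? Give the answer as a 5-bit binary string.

Append 5 zeros: 11011100000000. Divide by 101001 (XOR where the leading bit is 1):
  pos 0: 110111 XOR 101001 = 011110
  pos 1: 111100 XOR 101001 = 010101
  pos 2: 101010 XOR 101001 = 000011
  pos 6: 110000 XOR 101001 = 011001
  pos 7: 110010 XOR 101001 = 011011
  pos 8: 110110 XOR 101001 = 011111
Remainder (last 5 bits) = 11111. This is the CRC / FCS.

11111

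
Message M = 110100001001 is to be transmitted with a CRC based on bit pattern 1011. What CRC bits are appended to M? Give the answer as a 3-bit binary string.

Append 3 zeros: 110100001001000. Divide by 1011 (XOR where the leading bit is 1):
  pos 0: 1101 XOR 1011 = 0110
  pos 1: 1100 XOR 1011 = 0111
  pos 2: 1110 XOR 1011 = 0101
  pos 3: 1010 XOR 1011 = 0001
  pos 6: 1010 XOR 1011 = 0001
  pos 9: 1010 XOR 1011 = 0001
Remainder (last 3 bits) = 100. This is the CRC / FCS.

100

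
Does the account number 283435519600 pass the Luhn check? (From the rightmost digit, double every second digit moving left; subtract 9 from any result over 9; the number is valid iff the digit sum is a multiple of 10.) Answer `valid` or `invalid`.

valid

From the right, keep odd positions and double even positions (subtract 9 from any doubled value over 9):
  doubled (positions 2,4,...): 0 9 1 6 6 4 → sum 26
  kept (positions 1,3,...): 0 6 1 5 4 8 → sum 24
Total = 50.
50 mod 10 = 0, so the number is valid.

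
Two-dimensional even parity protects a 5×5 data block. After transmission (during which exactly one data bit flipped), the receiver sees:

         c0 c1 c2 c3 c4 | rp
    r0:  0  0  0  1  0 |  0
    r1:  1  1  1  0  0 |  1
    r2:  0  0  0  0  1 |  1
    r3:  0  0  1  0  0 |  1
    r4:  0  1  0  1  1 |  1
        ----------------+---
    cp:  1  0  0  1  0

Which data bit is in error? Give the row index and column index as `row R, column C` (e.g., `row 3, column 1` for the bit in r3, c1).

Recompute each row's even parity and compare to rp:
  r0: data parity 1, sent rp 0 → mismatch
  r1: data parity 1, sent rp 1 → ok
  r2: data parity 1, sent rp 1 → ok
  r3: data parity 1, sent rp 1 → ok
  r4: data parity 1, sent rp 1 → ok
Recompute each column's even parity and compare to cp:
  c0: data parity 1, sent cp 1 → ok
  c1: data parity 0, sent cp 0 → ok
  c2: data parity 0, sent cp 0 → ok
  c3: data parity 0, sent cp 1 → mismatch
  c4: data parity 0, sent cp 0 → ok
Exactly one row (r0) and one column (c3) fail → the flipped bit is at their intersection.

row 0, column 3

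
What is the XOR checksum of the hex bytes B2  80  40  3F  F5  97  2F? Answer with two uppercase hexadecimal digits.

00

XOR the bytes together:
  start with 0xB2
  0xB2 ⊕ 0x80 = 0x32
  0x32 ⊕ 0x40 = 0x72
  0x72 ⊕ 0x3F = 0x4D
  0x4D ⊕ 0xF5 = 0xB8
  0xB8 ⊕ 0x97 = 0x2F
  0x2F ⊕ 0x2F = 0x00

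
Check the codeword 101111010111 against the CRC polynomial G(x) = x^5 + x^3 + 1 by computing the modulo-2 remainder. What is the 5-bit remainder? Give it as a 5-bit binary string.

00000

Modulo-2 division of 101111010111 by 101001:
  pos 0: 101111 XOR 101001 = 000110
  pos 3: 110010 XOR 101001 = 011011
  pos 4: 110111 XOR 101001 = 011110
  pos 5: 111101 XOR 101001 = 010100
  pos 6: 101001 XOR 101001 = 000000
Remainder = 00000 (zero — the frame passes the CRC check).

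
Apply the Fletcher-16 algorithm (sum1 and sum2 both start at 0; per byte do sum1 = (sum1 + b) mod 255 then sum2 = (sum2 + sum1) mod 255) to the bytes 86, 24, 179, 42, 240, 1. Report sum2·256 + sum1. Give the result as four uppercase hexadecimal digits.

Running sums (mod 255):
  after byte 0 (86): sum1=86, sum2=86
  after byte 1 (24): sum1=110, sum2=196
  after byte 2 (179): sum1=34, sum2=230
  after byte 3 (42): sum1=76, sum2=51
  after byte 4 (240): sum1=61, sum2=112
  after byte 5 (1): sum1=62, sum2=174
Checksum = sum2·256 + sum1 = 174·256 + 62 = 44606 = 0xAE3E.

AE3E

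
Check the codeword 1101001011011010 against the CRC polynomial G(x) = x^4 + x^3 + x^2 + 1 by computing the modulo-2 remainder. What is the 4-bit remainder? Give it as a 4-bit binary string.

Modulo-2 division of 1101001011011010 by 11101:
  pos 0: 11010 XOR 11101 = 00111
  pos 2: 11101 XOR 11101 = 00000
  pos 8: 11011 XOR 11101 = 00110
  pos 10: 11001 XOR 11101 = 00100
Remainder = 1000 (nonzero — an error is detected).

1000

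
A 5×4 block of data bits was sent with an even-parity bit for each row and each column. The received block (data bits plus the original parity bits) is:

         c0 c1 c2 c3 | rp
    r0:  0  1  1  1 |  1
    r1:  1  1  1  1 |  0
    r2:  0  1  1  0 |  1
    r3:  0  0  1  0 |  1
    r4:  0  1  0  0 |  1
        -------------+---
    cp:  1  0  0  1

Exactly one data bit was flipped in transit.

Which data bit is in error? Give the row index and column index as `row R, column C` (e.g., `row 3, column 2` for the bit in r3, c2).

Recompute each row's even parity and compare to rp:
  r0: data parity 1, sent rp 1 → ok
  r1: data parity 0, sent rp 0 → ok
  r2: data parity 0, sent rp 1 → mismatch
  r3: data parity 1, sent rp 1 → ok
  r4: data parity 1, sent rp 1 → ok
Recompute each column's even parity and compare to cp:
  c0: data parity 1, sent cp 1 → ok
  c1: data parity 0, sent cp 0 → ok
  c2: data parity 0, sent cp 0 → ok
  c3: data parity 0, sent cp 1 → mismatch
Exactly one row (r2) and one column (c3) fail → the flipped bit is at their intersection.

row 2, column 3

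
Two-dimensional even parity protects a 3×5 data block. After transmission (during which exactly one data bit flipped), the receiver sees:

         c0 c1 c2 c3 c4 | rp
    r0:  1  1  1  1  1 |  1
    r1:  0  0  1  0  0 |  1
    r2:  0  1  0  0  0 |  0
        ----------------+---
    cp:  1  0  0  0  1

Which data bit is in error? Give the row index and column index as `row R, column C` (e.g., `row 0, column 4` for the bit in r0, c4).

row 2, column 3

Recompute each row's even parity and compare to rp:
  r0: data parity 1, sent rp 1 → ok
  r1: data parity 1, sent rp 1 → ok
  r2: data parity 1, sent rp 0 → mismatch
Recompute each column's even parity and compare to cp:
  c0: data parity 1, sent cp 1 → ok
  c1: data parity 0, sent cp 0 → ok
  c2: data parity 0, sent cp 0 → ok
  c3: data parity 1, sent cp 0 → mismatch
  c4: data parity 1, sent cp 1 → ok
Exactly one row (r2) and one column (c3) fail → the flipped bit is at their intersection.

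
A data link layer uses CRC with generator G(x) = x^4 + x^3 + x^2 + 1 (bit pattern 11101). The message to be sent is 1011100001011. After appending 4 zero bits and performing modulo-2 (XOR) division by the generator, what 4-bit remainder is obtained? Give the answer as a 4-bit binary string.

0111

Append 4 zeros: 10111000010110000. Divide by 11101 (XOR where the leading bit is 1):
  pos 0: 10111 XOR 11101 = 01010
  pos 1: 10100 XOR 11101 = 01001
  pos 2: 10010 XOR 11101 = 01111
  pos 3: 11110 XOR 11101 = 00011
  pos 6: 11010 XOR 11101 = 00111
  pos 8: 11111 XOR 11101 = 00010
  pos 11: 10000 XOR 11101 = 01101
  pos 12: 11010 XOR 11101 = 00111
Remainder (last 4 bits) = 0111. This is the CRC / FCS.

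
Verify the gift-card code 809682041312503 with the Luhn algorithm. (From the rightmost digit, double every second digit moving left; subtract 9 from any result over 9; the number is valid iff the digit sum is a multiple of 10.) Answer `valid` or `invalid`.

valid

From the right, keep odd positions and double even positions (subtract 9 from any doubled value over 9):
  doubled (positions 2,4,...): 0 4 6 8 4 3 0 → sum 25
  kept (positions 1,3,...): 3 5 1 1 0 8 9 8 → sum 35
Total = 60.
60 mod 10 = 0, so the number is valid.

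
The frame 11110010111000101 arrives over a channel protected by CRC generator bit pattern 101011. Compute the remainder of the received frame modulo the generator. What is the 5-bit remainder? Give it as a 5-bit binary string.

00000

Modulo-2 division of 11110010111000101 by 101011:
  pos 0: 111100 XOR 101011 = 010111
  pos 1: 101111 XOR 101011 = 000100
  pos 4: 100011 XOR 101011 = 001000
  pos 6: 100010 XOR 101011 = 001001
  pos 8: 100100 XOR 101011 = 001111
  pos 10: 111110 XOR 101011 = 010101
  pos 11: 101011 XOR 101011 = 000000
Remainder = 00000 (zero — the frame passes the CRC check).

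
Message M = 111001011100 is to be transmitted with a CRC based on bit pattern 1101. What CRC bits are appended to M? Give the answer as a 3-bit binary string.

Append 3 zeros: 111001011100000. Divide by 1101 (XOR where the leading bit is 1):
  pos 0: 1110 XOR 1101 = 0011
  pos 2: 1101 XOR 1101 = 0000
  pos 7: 1110 XOR 1101 = 0011
  pos 9: 1100 XOR 1101 = 0001
Remainder (last 3 bits) = 100. This is the CRC / FCS.

100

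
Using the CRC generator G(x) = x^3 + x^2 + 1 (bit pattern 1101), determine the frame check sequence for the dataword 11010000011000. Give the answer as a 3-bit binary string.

111

Append 3 zeros: 11010000011000000. Divide by 1101 (XOR where the leading bit is 1):
  pos 0: 1101 XOR 1101 = 0000
  pos 9: 1100 XOR 1101 = 0001
  pos 12: 1000 XOR 1101 = 0101
  pos 13: 1010 XOR 1101 = 0111
Remainder (last 3 bits) = 111. This is the CRC / FCS.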